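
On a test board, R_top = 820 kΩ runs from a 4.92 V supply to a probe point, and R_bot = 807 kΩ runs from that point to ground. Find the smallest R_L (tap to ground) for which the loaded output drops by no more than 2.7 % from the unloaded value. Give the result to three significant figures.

Output resistance R_th = R_top‖R_bot = (820 × 807)/1627 = 406.7 kΩ.
The fractional drop is R_th/(R_th + R_L); requiring this ≤ 0.0270 gives R_L ≥ R_th(1/0.0270 − 1) = 406.7 × 36.04 = 14.7 MΩ.

R_L(min) ≈ 14.7 MΩ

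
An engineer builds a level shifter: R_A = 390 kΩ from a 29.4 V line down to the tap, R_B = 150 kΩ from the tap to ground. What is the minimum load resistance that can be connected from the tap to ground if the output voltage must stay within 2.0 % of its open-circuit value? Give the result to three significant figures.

Output resistance R_th = R_A‖R_B = (390 × 150)/540.0 = 108.3 kΩ.
The fractional drop is R_th/(R_th + R_L); requiring this ≤ 0.0200 gives R_L ≥ R_th(1/0.0200 − 1) = 108.3 × 49.00 = 5.31 MΩ.

R_L(min) ≈ 5.31 MΩ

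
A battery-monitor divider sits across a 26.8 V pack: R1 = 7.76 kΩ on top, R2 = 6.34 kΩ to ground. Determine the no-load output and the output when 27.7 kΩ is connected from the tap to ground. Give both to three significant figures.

Open-circuit: V = 26.8 × 6.34/(7.76 + 6.34) = 12.1 V.
With the load, R2 becomes R2‖R_L = 5.159 kΩ, so V = 26.8 × 5.159/12.92 = 10.7 V.

Unloaded: 12.1 V; loaded: 10.7 V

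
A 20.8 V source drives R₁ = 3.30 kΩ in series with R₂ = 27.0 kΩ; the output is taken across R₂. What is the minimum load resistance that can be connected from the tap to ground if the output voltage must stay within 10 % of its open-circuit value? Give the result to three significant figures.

R_L(min) ≈ 26.5 kΩ

Output resistance R_th = R₁‖R₂ = (3.30 × 27.0)/30.30 = 2.941 kΩ.
The fractional drop is R_th/(R_th + R_L); requiring this ≤ 0.100 gives R_L ≥ R_th(1/0.100 − 1) = 2.941 × 9.000 = 26.5 kΩ.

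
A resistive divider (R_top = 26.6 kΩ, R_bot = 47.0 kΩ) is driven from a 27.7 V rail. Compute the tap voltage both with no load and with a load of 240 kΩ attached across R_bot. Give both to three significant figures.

Unloaded: 17.7 V; loaded: 16.5 V

Open-circuit: V = 27.7 × 47.0/(26.6 + 47.0) = 17.7 V.
With the load, R_bot becomes R_bot‖R_L = 39.30 kΩ, so V = 27.7 × 39.30/65.90 = 16.5 V.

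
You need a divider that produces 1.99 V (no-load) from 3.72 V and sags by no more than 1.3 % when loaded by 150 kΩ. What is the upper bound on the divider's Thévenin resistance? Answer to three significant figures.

R_th ≤ 1.98 kΩ

Loading drop = R_th/(R_th + R_L) ≤ 0.0130, so R_th ≤ R_L · ε/(1−ε) = 150 kΩ × 0.0130/0.9870 = 1.98 kΩ.
(Any R1, R2 with R2/(R1+R2) = 0.535 and R1‖R2 ≤ 1.98 kΩ will meet the spec.)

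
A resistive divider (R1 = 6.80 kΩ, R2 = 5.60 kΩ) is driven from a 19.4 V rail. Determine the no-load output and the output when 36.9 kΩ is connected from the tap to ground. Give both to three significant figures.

Open-circuit: V = 19.4 × 5.60/(6.80 + 5.60) = 8.76 V.
With the load, R2 becomes R2‖R_L = 4.862 kΩ, so V = 19.4 × 4.862/11.66 = 8.09 V.

Unloaded: 8.76 V; loaded: 8.09 V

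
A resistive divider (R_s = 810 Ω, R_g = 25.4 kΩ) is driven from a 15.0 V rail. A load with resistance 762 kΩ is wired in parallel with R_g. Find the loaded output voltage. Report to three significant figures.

The load sits in parallel with R_g: R_g‖R_L = (25400 × 762000) / (25400 + 762000) = 24580 Ω.
V_out = 15.0 × 24580 / (810 + 24580) = 15.0 × 24580/25390 = 14.5 V.

V_out ≈ 14.5 V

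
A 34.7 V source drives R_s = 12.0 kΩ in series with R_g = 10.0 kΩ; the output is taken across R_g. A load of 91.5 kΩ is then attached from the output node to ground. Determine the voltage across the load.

V_out ≈ 14.9 V

The load sits in parallel with R_g: R_g‖R_L = (10.0 × 91.5) / (10.0 + 91.5) = 9.015 kΩ.
V_out = 34.7 × 9.015 / (12.0 + 9.015) = 34.7 × 9.015/21.01 = 14.9 V.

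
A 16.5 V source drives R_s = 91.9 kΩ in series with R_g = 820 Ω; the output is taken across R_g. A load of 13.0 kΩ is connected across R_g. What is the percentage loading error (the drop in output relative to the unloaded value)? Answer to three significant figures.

5.88 %

The divider's output (Thévenin) resistance is R_s‖R_g = 812.7 Ω.
Fractional drop under load = R_th/(R_th + R_L) = 812.7 / (812.7 + 13000) = 0.05884.
So the output falls by 5.88 %.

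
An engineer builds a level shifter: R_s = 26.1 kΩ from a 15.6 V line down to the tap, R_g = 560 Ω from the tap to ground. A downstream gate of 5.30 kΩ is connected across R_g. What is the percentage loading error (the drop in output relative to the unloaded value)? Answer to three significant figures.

The divider's output (Thévenin) resistance is R_s‖R_g = 548.2 Ω.
Fractional drop under load = R_th/(R_th + R_L) = 548.2 / (548.2 + 5300) = 0.09374.
So the output falls by 9.37 %.

9.37 %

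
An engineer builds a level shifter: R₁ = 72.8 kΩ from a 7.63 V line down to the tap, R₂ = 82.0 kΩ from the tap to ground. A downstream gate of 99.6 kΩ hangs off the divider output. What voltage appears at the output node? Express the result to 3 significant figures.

V_out ≈ 2.91 V

The load sits in parallel with R₂: R₂‖R_L = (82.0 × 99.6) / (82.0 + 99.6) = 44.97 kΩ.
V_out = 7.63 × 44.97 / (72.8 + 44.97) = 7.63 × 44.97/117.8 = 2.91 V.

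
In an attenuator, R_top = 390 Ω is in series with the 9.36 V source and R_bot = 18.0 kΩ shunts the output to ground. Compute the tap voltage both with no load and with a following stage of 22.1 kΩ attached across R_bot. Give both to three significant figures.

Unloaded: 9.16 V; loaded: 9.01 V

Open-circuit: V = 9.36 × 18000/(390 + 18000) = 9.16 V.
With the load, R_bot becomes R_bot‖R_L = 9920 Ω, so V = 9.36 × 9920/10310 = 9.01 V.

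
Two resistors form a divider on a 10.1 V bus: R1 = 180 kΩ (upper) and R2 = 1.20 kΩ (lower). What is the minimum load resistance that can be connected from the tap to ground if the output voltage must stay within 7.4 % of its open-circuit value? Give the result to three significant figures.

R_L(min) ≈ 14.9 kΩ

Output resistance R_th = R1‖R2 = (180 × 1.20)/181.2 = 1.192 kΩ.
The fractional drop is R_th/(R_th + R_L); requiring this ≤ 0.0740 gives R_L ≥ R_th(1/0.0740 − 1) = 1.192 × 12.51 = 14.9 kΩ.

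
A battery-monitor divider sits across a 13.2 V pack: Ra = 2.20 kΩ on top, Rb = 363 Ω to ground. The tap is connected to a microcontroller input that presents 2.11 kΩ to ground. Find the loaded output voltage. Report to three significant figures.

V_out ≈ 1.63 V

The load sits in parallel with Rb: Rb‖R_L = (363 × 2110) / (363 + 2110) = 309.7 Ω.
V_out = 13.2 × 309.7 / (2200 + 309.7) = 13.2 × 309.7/2510 = 1.63 V.
(Unloaded it would have been 1.87 V.)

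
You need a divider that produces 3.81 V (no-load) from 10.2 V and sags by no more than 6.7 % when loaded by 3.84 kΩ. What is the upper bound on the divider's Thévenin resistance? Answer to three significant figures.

Loading drop = R_th/(R_th + R_L) ≤ 0.0670, so R_th ≤ R_L · ε/(1−ε) = 3.84 kΩ × 0.0670/0.9330 = 276 Ω.

R_th ≤ 276 Ω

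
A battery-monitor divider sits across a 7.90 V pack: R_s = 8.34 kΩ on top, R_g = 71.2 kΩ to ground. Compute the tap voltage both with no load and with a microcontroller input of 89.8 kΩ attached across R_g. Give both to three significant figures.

Open-circuit: V = 7.90 × 71.2/(8.34 + 71.2) = 7.07 V.
With the load, R_g becomes R_g‖R_L = 39.71 kΩ, so V = 7.90 × 39.71/48.05 = 6.53 V.

Unloaded: 7.07 V; loaded: 6.53 V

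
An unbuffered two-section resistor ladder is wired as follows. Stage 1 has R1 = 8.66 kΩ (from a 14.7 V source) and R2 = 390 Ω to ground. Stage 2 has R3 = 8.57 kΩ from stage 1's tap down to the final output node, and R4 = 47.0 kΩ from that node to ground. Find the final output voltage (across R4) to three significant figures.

V_out ≈ 0.532 V

Stage 2 presents R3+R4 = 55570 Ω as a load on stage 1's tap.
Stage 1's lower leg becomes R2‖(R3+R4) = 387.3 Ω, so V_mid = 14.7 × 387.3/9047 = 0.6293 V.
Stage 2 is itself unloaded: V_out = V_mid × R4/(R3+R4) = 0.6293 × 47000/55570 = 0.532 V.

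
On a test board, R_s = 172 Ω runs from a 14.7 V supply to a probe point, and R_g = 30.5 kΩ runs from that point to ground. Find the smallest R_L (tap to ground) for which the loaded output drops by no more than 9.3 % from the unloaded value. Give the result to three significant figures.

Output resistance R_th = R_s‖R_g = (172 × 30500)/30670 = 171.0 Ω.
The fractional drop is R_th/(R_th + R_L); requiring this ≤ 0.0930 gives R_L ≥ R_th(1/0.0930 − 1) = 171.0 × 9.753 = 1.67 kΩ.

R_L(min) ≈ 1.67 kΩ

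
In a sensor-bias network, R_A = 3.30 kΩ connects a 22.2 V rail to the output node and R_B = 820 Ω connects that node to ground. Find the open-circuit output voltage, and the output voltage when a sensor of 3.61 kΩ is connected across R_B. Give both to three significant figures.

Unloaded: 4.42 V; loaded: 3.74 V

Open-circuit: V = 22.2 × 820/(3300 + 820) = 4.42 V.
With the load, R_B becomes R_B‖R_L = 668.2 Ω, so V = 22.2 × 668.2/3968 = 3.74 V.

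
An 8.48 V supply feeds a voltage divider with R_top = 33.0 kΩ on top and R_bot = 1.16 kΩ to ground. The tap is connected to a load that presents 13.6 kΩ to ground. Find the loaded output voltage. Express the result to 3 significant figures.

The load sits in parallel with R_bot: R_bot‖R_L = (1.16 × 13.6) / (1.16 + 13.6) = 1.069 kΩ.
V_out = 8.48 × 1.069 / (33.0 + 1.069) = 8.48 × 1.069/34.07 = 0.266 V.

V_out ≈ 0.266 V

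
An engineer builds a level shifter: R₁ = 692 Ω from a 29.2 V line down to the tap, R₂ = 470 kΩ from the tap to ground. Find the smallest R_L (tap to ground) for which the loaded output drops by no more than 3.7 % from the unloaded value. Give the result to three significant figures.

Output resistance R_th = R₁‖R₂ = (692 × 470000)/470700 = 691.0 Ω.
The fractional drop is R_th/(R_th + R_L); requiring this ≤ 0.0370 gives R_L ≥ R_th(1/0.0370 − 1) = 691.0 × 26.03 = 18.0 kΩ.

R_L(min) ≈ 18.0 kΩ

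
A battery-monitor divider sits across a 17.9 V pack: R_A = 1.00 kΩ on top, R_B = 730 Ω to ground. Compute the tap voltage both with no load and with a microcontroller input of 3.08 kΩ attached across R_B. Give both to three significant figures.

Open-circuit: V = 17.9 × 730/(1000 + 730) = 7.55 V.
With the load, R_B becomes R_B‖R_L = 590.1 Ω, so V = 17.9 × 590.1/1590 = 6.64 V.

Unloaded: 7.55 V; loaded: 6.64 V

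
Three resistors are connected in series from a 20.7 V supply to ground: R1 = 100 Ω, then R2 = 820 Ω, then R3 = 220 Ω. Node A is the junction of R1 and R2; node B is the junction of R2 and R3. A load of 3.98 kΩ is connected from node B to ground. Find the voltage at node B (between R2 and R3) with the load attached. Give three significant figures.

V ≈ 3.82 V

At node B, R3 is in parallel with the load: R3‖R_L = 208.5 Ω.
Below node A the resistance is R2 + (R3‖R_L) = 1028 Ω, so V_A = 20.7 × 1028/1128 = 18.87 V.
Then V_B = V_A × (R3‖R_L)/(R2 + R3‖R_L) = 18.87 × 208.5/1028 = 3.82 V.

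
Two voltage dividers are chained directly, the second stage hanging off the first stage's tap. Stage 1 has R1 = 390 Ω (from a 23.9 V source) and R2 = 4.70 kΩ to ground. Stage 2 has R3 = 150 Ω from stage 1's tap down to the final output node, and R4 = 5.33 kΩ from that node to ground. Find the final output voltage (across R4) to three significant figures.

Stage 2 presents R3+R4 = 5480 Ω as a load on stage 1's tap.
Stage 1's lower leg becomes R2‖(R3+R4) = 2530 Ω, so V_mid = 23.9 × 2530/2920 = 20.71 V.
Stage 2 is itself unloaded: V_out = V_mid × R4/(R3+R4) = 20.71 × 5330/5480 = 20.1 V.

V_out ≈ 20.1 V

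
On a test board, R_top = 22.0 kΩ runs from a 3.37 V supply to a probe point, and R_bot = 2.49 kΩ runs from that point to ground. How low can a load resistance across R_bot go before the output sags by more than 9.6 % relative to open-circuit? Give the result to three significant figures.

Output resistance R_th = R_top‖R_bot = (22.0 × 2.49)/24.49 = 2.237 kΩ.
The fractional drop is R_th/(R_th + R_L); requiring this ≤ 0.0960 gives R_L ≥ R_th(1/0.0960 − 1) = 2.237 × 9.417 = 21.1 kΩ.

R_L(min) ≈ 21.1 kΩ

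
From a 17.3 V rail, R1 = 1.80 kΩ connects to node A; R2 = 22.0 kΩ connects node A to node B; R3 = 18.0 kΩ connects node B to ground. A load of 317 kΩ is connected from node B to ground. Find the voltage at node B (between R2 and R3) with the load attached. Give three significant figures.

V ≈ 7.22 V

At node B, R3 is in parallel with the load: R3‖R_L = 17.03 kΩ.
Below node A the resistance is R2 + (R3‖R_L) = 39.03 kΩ, so V_A = 17.3 × 39.03/40.83 = 16.54 V.
Then V_B = V_A × (R3‖R_L)/(R2 + R3‖R_L) = 16.54 × 17.03/39.03 = 7.22 V.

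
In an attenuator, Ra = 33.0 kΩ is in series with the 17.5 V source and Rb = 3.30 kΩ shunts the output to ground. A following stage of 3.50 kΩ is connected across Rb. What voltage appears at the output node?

The load sits in parallel with Rb: Rb‖R_L = (3.30 × 3.50) / (3.30 + 3.50) = 1.699 kΩ.
V_out = 17.5 × 1.699 / (33.0 + 1.699) = 17.5 × 1.699/34.70 = 0.857 V.
(Unloaded it would have been 1.59 V.)

V_out ≈ 0.857 V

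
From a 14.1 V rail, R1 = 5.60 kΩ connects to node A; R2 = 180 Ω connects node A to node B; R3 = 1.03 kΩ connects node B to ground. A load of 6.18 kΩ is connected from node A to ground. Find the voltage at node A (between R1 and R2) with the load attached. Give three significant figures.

Below node A the series string R2+R3 = 1210 Ω sits in parallel with the 6180 Ω load: 1012 Ω.
V_A = 14.1 × 1012/(5600 + 1012) = 2.16 V.

V ≈ 2.16 V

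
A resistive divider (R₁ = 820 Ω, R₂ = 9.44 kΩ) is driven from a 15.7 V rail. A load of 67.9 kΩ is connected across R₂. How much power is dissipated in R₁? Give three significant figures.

P ≈ 2.44 mW

Total resistance from the source is R₁ + (R₂‖R_L) = 9108 Ω, so I = 15.7/9108 Ω = 1.724 mA.
P = I²·R₁ = (1.724 mA)² × 820 Ω = 2.44 mW.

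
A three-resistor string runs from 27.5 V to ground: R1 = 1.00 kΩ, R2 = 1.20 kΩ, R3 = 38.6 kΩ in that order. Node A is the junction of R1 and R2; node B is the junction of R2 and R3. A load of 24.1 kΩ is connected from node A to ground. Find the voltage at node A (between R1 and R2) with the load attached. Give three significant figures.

V ≈ 25.8 V

Below node A the series string R2+R3 = 39.80 kΩ sits in parallel with the 24.1 kΩ load: 15.01 kΩ.
V_A = 27.5 × 15.01/(1.00 + 15.01) = 25.8 V.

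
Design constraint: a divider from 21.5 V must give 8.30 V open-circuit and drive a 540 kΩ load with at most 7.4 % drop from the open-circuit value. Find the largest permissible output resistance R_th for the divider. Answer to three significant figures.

R_th ≤ 43.2 kΩ

Loading drop = R_th/(R_th + R_L) ≤ 0.0740, so R_th ≤ R_L · ε/(1−ε) = 540 kΩ × 0.0740/0.9260 = 43.2 kΩ.
(Any R1, R2 with R2/(R1+R2) = 0.386 and R1‖R2 ≤ 43.2 kΩ will meet the spec.)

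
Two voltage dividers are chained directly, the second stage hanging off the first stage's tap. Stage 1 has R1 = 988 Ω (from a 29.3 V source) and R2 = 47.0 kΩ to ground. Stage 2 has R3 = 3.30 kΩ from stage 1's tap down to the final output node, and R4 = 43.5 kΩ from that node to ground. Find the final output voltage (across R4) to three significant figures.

V_out ≈ 26.1 V

Stage 2 presents R3+R4 = 46800 Ω as a load on stage 1's tap.
Stage 1's lower leg becomes R2‖(R3+R4) = 23450 Ω, so V_mid = 29.3 × 23450/24440 = 28.12 V.
Stage 2 is itself unloaded: V_out = V_mid × R4/(R3+R4) = 28.12 × 43500/46800 = 26.1 V.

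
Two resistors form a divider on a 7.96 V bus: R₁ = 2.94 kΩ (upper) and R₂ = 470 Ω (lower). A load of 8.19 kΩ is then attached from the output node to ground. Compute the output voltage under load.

The load sits in parallel with R₂: R₂‖R_L = (470 × 8190) / (470 + 8190) = 444.5 Ω.
V_out = 7.96 × 444.5 / (2940 + 444.5) = 7.96 × 444.5/3384 = 1.05 V.
(Unloaded it would have been 1.10 V.)

V_out ≈ 1.05 V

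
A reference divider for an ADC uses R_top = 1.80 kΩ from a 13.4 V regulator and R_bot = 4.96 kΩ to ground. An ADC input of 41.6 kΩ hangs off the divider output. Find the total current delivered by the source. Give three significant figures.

I ≈ 2.15 mA

R_bot‖R_L = 4.432 kΩ, so the source sees R_top + R_bot‖R_L = 6.232 kΩ.
I = 13.4 V / 6.232 kΩ = 2.15 mA.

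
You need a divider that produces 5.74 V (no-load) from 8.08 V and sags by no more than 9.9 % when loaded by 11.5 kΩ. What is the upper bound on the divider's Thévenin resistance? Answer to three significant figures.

R_th ≤ 1.26 kΩ

Loading drop = R_th/(R_th + R_L) ≤ 0.0990, so R_th ≤ R_L · ε/(1−ε) = 11.5 kΩ × 0.0990/0.9010 = 1.26 kΩ.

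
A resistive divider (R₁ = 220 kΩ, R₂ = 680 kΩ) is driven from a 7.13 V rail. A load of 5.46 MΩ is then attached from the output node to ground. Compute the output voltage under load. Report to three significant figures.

V_out ≈ 5.23 V

The load sits in parallel with R₂: R₂‖R_L = (680 × 5460) / (680 + 5460) = 604.7 kΩ.
V_out = 7.13 × 604.7 / (220 + 604.7) = 7.13 × 604.7/824.7 = 5.23 V.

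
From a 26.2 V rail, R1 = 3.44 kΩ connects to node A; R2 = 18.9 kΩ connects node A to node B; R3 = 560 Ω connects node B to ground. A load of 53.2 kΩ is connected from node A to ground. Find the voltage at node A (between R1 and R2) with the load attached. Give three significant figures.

V ≈ 21.1 V

Below node A the series string R2+R3 = 19460 Ω sits in parallel with the 53200 Ω load: 14250 Ω.
V_A = 26.2 × 14250/(3440 + 14250) = 21.1 V.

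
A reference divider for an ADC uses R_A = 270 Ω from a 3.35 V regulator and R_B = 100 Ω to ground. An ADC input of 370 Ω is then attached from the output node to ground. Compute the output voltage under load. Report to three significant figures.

V_out ≈ 0.756 V

The load sits in parallel with R_B: R_B‖R_L = (100 × 370) / (100 + 370) = 78.72 Ω.
V_out = 3.35 × 78.72 / (270 + 78.72) = 3.35 × 78.72/348.7 = 0.756 V.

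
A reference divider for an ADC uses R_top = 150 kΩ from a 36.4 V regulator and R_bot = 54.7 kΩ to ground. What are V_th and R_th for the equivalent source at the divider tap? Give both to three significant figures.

V_th = 9.73 V, R_th = 40.1 kΩ

V_th is the open-circuit tap voltage: 36.4 × 54.7/(150 + 54.7) = 9.73 V.
With the supply zeroed, R_top and R_bot appear in parallel from the tap: R_th = R_top‖R_bot = (150 × 54.7)/204.7 = 40.1 kΩ.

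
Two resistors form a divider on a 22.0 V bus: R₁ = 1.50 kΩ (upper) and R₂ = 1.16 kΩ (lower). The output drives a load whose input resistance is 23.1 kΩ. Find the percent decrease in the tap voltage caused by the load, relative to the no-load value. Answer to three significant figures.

2.75 %

The divider's output (Thévenin) resistance is R₁‖R₂ = 0.6541 kΩ.
Fractional drop under load = R_th/(R_th + R_L) = 0.6541 / (0.6541 + 23.1) = 0.02754.
So the output falls by 2.75 %.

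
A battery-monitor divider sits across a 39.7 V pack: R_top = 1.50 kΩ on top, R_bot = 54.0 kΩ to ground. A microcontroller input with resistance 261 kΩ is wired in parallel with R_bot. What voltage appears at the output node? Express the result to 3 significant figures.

V_out ≈ 38.4 V

The load sits in parallel with R_bot: R_bot‖R_L = (54.0 × 261) / (54.0 + 261) = 44.74 kΩ.
V_out = 39.7 × 44.74 / (1.50 + 44.74) = 39.7 × 44.74/46.24 = 38.4 V.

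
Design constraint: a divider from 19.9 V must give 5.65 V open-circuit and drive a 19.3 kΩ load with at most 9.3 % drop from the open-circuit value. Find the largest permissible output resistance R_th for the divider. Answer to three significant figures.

Loading drop = R_th/(R_th + R_L) ≤ 0.0930, so R_th ≤ R_L · ε/(1−ε) = 19.3 kΩ × 0.0930/0.9070 = 1.98 kΩ.

R_th ≤ 1.98 kΩ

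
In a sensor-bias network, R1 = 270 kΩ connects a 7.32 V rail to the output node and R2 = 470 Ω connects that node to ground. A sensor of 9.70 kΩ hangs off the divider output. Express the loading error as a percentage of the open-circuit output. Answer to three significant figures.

4.61 %

The divider's output (Thévenin) resistance is R1‖R2 = 469.2 Ω.
Fractional drop under load = R_th/(R_th + R_L) = 469.2 / (469.2 + 9700) = 0.04614.
So the output falls by 4.61 %.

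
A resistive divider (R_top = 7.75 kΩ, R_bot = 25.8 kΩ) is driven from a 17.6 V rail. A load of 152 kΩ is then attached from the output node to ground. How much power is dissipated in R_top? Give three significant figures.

P ≈ 2.70 mW

Total resistance from the source is R_top + (R_bot‖R_L) = 29.81 kΩ, so I = 17.6/29.81 kΩ = 0.5905 mA.
P = I²·R_top = (0.5905 mA)² × 7.75 kΩ = 2.70 mW.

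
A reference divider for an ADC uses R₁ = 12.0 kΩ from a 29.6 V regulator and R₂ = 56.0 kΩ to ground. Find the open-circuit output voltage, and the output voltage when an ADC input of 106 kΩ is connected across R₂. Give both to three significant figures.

Open-circuit: V = 29.6 × 56.0/(12.0 + 56.0) = 24.4 V.
With the load, R₂ becomes R₂‖R_L = 36.64 kΩ, so V = 29.6 × 36.64/48.64 = 22.3 V.

Unloaded: 24.4 V; loaded: 22.3 V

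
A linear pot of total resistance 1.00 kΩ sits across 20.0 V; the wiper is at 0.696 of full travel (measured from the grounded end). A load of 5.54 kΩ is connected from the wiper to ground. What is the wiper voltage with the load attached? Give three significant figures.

The wiper splits the pot into (1−α)R = 304.0 Ω above and αR = 696.0 Ω below.
Lower section ‖ load = 618.3 Ω.
V_wiper = 20.0 × 618.3/(304.0 + 618.3) = 13.4 V.

V ≈ 13.4 V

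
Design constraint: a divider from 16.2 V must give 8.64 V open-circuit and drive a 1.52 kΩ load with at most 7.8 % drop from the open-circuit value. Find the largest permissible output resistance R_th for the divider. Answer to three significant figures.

R_th ≤ 129 Ω

Loading drop = R_th/(R_th + R_L) ≤ 0.0780, so R_th ≤ R_L · ε/(1−ε) = 1.52 kΩ × 0.0780/0.9220 = 129 Ω.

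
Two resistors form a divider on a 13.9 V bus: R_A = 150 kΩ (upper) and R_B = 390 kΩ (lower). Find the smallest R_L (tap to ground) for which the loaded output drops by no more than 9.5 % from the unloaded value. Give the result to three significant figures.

Output resistance R_th = R_A‖R_B = (150 × 390)/540.0 = 108.3 kΩ.
The fractional drop is R_th/(R_th + R_L); requiring this ≤ 0.0950 gives R_L ≥ R_th(1/0.0950 − 1) = 108.3 × 9.526 = 1.03 MΩ.

R_L(min) ≈ 1.03 MΩ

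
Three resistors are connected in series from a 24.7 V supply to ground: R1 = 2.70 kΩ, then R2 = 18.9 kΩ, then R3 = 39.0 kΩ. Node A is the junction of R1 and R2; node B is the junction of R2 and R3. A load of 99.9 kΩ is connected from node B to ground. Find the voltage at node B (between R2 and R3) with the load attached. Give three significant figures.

At node B, R3 is in parallel with the load: R3‖R_L = 28.05 kΩ.
Below node A the resistance is R2 + (R3‖R_L) = 46.95 kΩ, so V_A = 24.7 × 46.95/49.65 = 23.36 V.
Then V_B = V_A × (R3‖R_L)/(R2 + R3‖R_L) = 23.36 × 28.05/46.95 = 14.0 V.

V ≈ 14.0 V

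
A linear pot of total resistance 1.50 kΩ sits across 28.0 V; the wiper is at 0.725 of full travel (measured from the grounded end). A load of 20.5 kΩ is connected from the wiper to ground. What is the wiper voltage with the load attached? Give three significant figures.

V ≈ 20.0 V

The wiper splits the pot into (1−α)R = 412.5 Ω above and αR = 1088 Ω below.
Lower section ‖ load = 1033 Ω.
V_wiper = 28.0 × 1033/(412.5 + 1033) = 20.0 V.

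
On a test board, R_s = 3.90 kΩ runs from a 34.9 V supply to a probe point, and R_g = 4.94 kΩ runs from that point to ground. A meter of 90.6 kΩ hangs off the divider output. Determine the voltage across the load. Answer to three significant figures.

V_out ≈ 19.0 V

The load sits in parallel with R_g: R_g‖R_L = (4.94 × 90.6) / (4.94 + 90.6) = 4.685 kΩ.
V_out = 34.9 × 4.685 / (3.90 + 4.685) = 34.9 × 4.685/8.585 = 19.0 V.
(Unloaded it would have been 19.5 V.)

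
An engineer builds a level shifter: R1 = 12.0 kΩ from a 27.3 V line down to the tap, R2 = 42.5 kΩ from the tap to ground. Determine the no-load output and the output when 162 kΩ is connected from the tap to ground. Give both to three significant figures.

Unloaded: 21.3 V; loaded: 20.1 V

Open-circuit: V = 27.3 × 42.5/(12.0 + 42.5) = 21.3 V.
With the load, R2 becomes R2‖R_L = 33.67 kΩ, so V = 27.3 × 33.67/45.67 = 20.1 V.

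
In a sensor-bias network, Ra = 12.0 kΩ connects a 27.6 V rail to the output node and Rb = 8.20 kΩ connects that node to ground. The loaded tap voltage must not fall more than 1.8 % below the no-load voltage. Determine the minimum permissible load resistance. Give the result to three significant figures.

R_L(min) ≈ 266 kΩ

Output resistance R_th = Ra‖Rb = (12.0 × 8.20)/20.20 = 4.871 kΩ.
The fractional drop is R_th/(R_th + R_L); requiring this ≤ 0.0180 gives R_L ≥ R_th(1/0.0180 − 1) = 4.871 × 54.56 = 266 kΩ.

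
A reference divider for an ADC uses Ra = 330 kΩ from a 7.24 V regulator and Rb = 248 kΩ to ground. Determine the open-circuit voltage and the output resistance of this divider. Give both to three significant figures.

V_th is the open-circuit tap voltage: 7.24 × 248/(330 + 248) = 3.11 V.
With the supply zeroed, Ra and Rb appear in parallel from the tap: R_th = Ra‖Rb = (330 × 248)/578.0 = 142 kΩ.

V_th = 3.11 V, R_th = 142 kΩ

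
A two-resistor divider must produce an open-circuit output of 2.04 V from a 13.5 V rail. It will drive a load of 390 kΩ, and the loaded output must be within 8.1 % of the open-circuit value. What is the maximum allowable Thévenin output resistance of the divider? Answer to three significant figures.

R_th ≤ 34.4 kΩ

Loading drop = R_th/(R_th + R_L) ≤ 0.0810, so R_th ≤ R_L · ε/(1−ε) = 390 kΩ × 0.0810/0.9190 = 34.4 kΩ.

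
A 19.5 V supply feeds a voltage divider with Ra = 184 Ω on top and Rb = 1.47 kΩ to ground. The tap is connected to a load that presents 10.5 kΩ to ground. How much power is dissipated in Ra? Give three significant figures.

Total resistance from the source is Ra + (Rb‖R_L) = 1473 Ω, so I = 19.5/1473 Ω = 13.23 mA.
P = I²·Ra = (13.23 mA)² × 184 Ω = 32.2 mW.

P ≈ 32.2 mW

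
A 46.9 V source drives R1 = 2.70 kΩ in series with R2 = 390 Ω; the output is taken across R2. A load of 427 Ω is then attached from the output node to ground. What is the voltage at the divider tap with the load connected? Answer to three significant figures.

The load sits in parallel with R2: R2‖R_L = (390 × 427) / (390 + 427) = 203.8 Ω.
V_out = 46.9 × 203.8 / (2700 + 203.8) = 46.9 × 203.8/2904 = 3.29 V.
(Unloaded it would have been 5.92 V.)

V_out ≈ 3.29 V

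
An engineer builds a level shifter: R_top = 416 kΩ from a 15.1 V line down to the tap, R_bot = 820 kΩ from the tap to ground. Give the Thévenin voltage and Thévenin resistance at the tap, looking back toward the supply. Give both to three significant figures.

V_th = 10.0 V, R_th = 276 kΩ

V_th is the open-circuit tap voltage: 15.1 × 820/(416 + 820) = 10.0 V.
With the supply zeroed, R_top and R_bot appear in parallel from the tap: R_th = R_top‖R_bot = (416 × 820)/1236 = 276 kΩ.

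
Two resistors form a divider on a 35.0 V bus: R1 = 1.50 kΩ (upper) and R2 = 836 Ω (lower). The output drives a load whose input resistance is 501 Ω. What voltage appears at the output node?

The load sits in parallel with R2: R2‖R_L = (836 × 501) / (836 + 501) = 313.3 Ω.
V_out = 35.0 × 313.3 / (1500 + 313.3) = 35.0 × 313.3/1813 = 6.05 V.
(Unloaded it would have been 12.5 V.)

V_out ≈ 6.05 V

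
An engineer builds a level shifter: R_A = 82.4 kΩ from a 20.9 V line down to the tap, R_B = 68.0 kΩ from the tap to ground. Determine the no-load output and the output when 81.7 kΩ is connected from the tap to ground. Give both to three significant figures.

Open-circuit: V = 20.9 × 68.0/(82.4 + 68.0) = 9.45 V.
With the load, R_B becomes R_B‖R_L = 37.11 kΩ, so V = 20.9 × 37.11/119.5 = 6.49 V.

Unloaded: 9.45 V; loaded: 6.49 V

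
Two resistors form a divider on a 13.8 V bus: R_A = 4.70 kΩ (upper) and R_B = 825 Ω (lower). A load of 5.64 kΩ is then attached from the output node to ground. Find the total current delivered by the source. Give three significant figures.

I ≈ 2.55 mA

R_B‖R_L = 719.7 Ω, so the source sees R_A + R_B‖R_L = 5420 Ω.
I = 13.8 V / 5420 Ω = 2.55 mA.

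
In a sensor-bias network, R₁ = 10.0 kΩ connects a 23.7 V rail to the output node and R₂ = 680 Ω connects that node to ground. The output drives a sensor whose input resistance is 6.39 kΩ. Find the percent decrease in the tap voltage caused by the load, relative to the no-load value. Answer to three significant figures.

The divider's output (Thévenin) resistance is R₁‖R₂ = 636.7 Ω.
Fractional drop under load = R_th/(R_th + R_L) = 636.7 / (636.7 + 6390) = 0.09061.
So the output falls by 9.06 %.

9.06 %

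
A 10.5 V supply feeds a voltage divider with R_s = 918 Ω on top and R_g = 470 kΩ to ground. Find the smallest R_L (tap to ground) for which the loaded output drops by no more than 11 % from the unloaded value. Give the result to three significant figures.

Output resistance R_th = R_s‖R_g = (918 × 470000)/470900 = 916.2 Ω.
The fractional drop is R_th/(R_th + R_L); requiring this ≤ 0.110 gives R_L ≥ R_th(1/0.110 − 1) = 916.2 × 8.091 = 7.41 kΩ.

R_L(min) ≈ 7.41 kΩ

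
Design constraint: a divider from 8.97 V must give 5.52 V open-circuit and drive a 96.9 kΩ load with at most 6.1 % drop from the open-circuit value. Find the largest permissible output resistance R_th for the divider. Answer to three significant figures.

Loading drop = R_th/(R_th + R_L) ≤ 0.0610, so R_th ≤ R_L · ε/(1−ε) = 96.9 kΩ × 0.0610/0.9390 = 6.29 kΩ.
(Any R1, R2 with R2/(R1+R2) = 0.615 and R1‖R2 ≤ 6.29 kΩ will meet the spec.)

R_th ≤ 6.29 kΩ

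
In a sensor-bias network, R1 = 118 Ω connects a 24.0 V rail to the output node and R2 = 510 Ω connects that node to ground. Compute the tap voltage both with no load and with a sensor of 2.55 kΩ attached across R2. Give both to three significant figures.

Open-circuit: V = 24.0 × 510/(118 + 510) = 19.5 V.
With the load, R2 becomes R2‖R_L = 425.0 Ω, so V = 24.0 × 425.0/543.0 = 18.8 V.

Unloaded: 19.5 V; loaded: 18.8 V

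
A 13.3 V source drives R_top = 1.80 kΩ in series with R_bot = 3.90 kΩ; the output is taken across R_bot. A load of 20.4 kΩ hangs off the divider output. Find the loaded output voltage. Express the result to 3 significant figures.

The load sits in parallel with R_bot: R_bot‖R_L = (3.90 × 20.4) / (3.90 + 20.4) = 3.274 kΩ.
V_out = 13.3 × 3.274 / (1.80 + 3.274) = 13.3 × 3.274/5.074 = 8.58 V.
(Unloaded it would have been 9.10 V.)

V_out ≈ 8.58 V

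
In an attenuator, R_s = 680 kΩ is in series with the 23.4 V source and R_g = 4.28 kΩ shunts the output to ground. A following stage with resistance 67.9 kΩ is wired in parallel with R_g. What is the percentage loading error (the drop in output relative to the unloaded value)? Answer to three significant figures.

5.89 %

The divider's output (Thévenin) resistance is R_s‖R_g = 4.253 kΩ.
Fractional drop under load = R_th/(R_th + R_L) = 4.253 / (4.253 + 67.9) = 0.05895.
So the output falls by 5.89 %.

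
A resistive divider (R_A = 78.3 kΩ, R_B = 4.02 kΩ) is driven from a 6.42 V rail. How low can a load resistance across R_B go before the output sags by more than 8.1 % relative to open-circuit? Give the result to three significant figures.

R_L(min) ≈ 43.4 kΩ

Output resistance R_th = R_A‖R_B = (78.3 × 4.02)/82.32 = 3.824 kΩ.
The fractional drop is R_th/(R_th + R_L); requiring this ≤ 0.0810 gives R_L ≥ R_th(1/0.0810 − 1) = 3.824 × 11.35 = 43.4 kΩ.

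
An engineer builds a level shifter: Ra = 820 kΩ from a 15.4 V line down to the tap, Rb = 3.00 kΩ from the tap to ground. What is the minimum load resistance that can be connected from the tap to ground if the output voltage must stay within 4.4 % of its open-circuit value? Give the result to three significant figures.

Output resistance R_th = Ra‖Rb = (820 × 3.00)/823.0 = 2.989 kΩ.
The fractional drop is R_th/(R_th + R_L); requiring this ≤ 0.0440 gives R_L ≥ R_th(1/0.0440 − 1) = 2.989 × 21.73 = 64.9 kΩ.

R_L(min) ≈ 64.9 kΩ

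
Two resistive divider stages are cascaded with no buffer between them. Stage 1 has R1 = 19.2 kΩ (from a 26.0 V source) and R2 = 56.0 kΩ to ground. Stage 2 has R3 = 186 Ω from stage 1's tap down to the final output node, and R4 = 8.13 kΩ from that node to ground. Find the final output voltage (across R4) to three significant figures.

Stage 2 presents R3+R4 = 8316 Ω as a load on stage 1's tap.
Stage 1's lower leg becomes R2‖(R3+R4) = 7241 Ω, so V_mid = 26.0 × 7241/26440 = 7.120 V.
Stage 2 is itself unloaded: V_out = V_mid × R4/(R3+R4) = 7.120 × 8130/8316 = 6.96 V.

V_out ≈ 6.96 V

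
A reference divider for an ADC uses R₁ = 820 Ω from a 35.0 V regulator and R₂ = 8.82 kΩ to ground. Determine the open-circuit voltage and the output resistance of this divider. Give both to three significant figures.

V_th is the open-circuit tap voltage: 35.0 × 8820/(820 + 8820) = 32.0 V.
With the supply zeroed, R₁ and R₂ appear in parallel from the tap: R_th = R₁‖R₂ = (820 × 8820)/9640 = 750 Ω.

V_th = 32.0 V, R_th = 750 Ω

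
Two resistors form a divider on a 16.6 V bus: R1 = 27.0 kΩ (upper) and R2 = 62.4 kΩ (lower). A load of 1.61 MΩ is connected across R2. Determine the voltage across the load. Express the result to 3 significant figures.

V_out ≈ 11.5 V

The load sits in parallel with R2: R2‖R_L = (62.4 × 1610) / (62.4 + 1610) = 60.07 kΩ.
V_out = 16.6 × 60.07 / (27.0 + 60.07) = 16.6 × 60.07/87.07 = 11.5 V.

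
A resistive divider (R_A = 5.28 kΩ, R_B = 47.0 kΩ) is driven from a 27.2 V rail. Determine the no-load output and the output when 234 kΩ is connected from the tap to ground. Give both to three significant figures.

Open-circuit: V = 27.2 × 47.0/(5.28 + 47.0) = 24.5 V.
With the load, R_B becomes R_B‖R_L = 39.14 kΩ, so V = 27.2 × 39.14/44.42 = 24.0 V.

Unloaded: 24.5 V; loaded: 24.0 V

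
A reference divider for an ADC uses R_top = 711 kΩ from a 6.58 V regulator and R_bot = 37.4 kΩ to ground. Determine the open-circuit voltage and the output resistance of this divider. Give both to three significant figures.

V_th is the open-circuit tap voltage: 6.58 × 37.4/(711 + 37.4) = 0.329 V.
With the supply zeroed, R_top and R_bot appear in parallel from the tap: R_th = R_top‖R_bot = (711 × 37.4)/748.4 = 35.5 kΩ.

V_th = 0.329 V, R_th = 35.5 kΩ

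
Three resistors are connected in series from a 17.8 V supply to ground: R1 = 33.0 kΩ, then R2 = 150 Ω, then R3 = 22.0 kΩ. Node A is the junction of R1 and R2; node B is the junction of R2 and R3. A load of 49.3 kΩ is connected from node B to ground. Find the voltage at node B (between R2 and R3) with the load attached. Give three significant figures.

V ≈ 5.60 V

At node B, R3 is in parallel with the load: R3‖R_L = 15210 Ω.
Below node A the resistance is R2 + (R3‖R_L) = 15360 Ω, so V_A = 17.8 × 15360/48360 = 5.654 V.
Then V_B = V_A × (R3‖R_L)/(R2 + R3‖R_L) = 5.654 × 15210/15360 = 5.60 V.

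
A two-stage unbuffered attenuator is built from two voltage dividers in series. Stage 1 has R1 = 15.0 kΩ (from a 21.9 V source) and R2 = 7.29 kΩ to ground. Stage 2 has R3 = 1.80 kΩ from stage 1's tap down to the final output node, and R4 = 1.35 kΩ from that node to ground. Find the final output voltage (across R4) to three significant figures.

V_out ≈ 1.20 V

Stage 2 presents R3+R4 = 3.150 kΩ as a load on stage 1's tap.
Stage 1's lower leg becomes R2‖(R3+R4) = 2.200 kΩ, so V_mid = 21.9 × 2.200/17.20 = 2.801 V.
Stage 2 is itself unloaded: V_out = V_mid × R4/(R3+R4) = 2.801 × 1.35/3.150 = 1.20 V.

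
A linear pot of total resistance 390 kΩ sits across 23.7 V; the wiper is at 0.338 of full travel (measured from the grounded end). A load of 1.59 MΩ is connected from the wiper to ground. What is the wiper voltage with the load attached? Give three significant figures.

The wiper splits the pot into (1−α)R = 258.2 kΩ above and αR = 131.8 kΩ below.
Lower section ‖ load = 121.7 kΩ.
V_wiper = 23.7 × 121.7/(258.2 + 121.7) = 7.59 V.

V ≈ 7.59 V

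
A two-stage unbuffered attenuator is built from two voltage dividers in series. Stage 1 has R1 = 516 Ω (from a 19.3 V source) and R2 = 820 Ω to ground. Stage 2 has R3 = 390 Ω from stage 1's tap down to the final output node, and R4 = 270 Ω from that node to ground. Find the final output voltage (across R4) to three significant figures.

Stage 2 presents R3+R4 = 660.0 Ω as a load on stage 1's tap.
Stage 1's lower leg becomes R2‖(R3+R4) = 365.7 Ω, so V_mid = 19.3 × 365.7/881.7 = 8.005 V.
Stage 2 is itself unloaded: V_out = V_mid × R4/(R3+R4) = 8.005 × 270/660.0 = 3.27 V.

V_out ≈ 3.27 V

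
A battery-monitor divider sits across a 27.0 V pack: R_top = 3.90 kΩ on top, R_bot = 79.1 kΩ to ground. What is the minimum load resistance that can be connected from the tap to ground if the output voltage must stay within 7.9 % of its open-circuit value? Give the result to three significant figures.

Output resistance R_th = R_top‖R_bot = (3.90 × 79.1)/83.00 = 3.717 kΩ.
The fractional drop is R_th/(R_th + R_L); requiring this ≤ 0.0790 gives R_L ≥ R_th(1/0.0790 − 1) = 3.717 × 11.66 = 43.3 kΩ.

R_L(min) ≈ 43.3 kΩ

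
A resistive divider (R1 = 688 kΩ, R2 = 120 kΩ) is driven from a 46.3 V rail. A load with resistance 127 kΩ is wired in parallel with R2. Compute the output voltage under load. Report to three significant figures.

The load sits in parallel with R2: R2‖R_L = (120 × 127) / (120 + 127) = 61.70 kΩ.
V_out = 46.3 × 61.70 / (688 + 61.70) = 46.3 × 61.70/749.7 = 3.81 V.
(Unloaded it would have been 6.88 V.)

V_out ≈ 3.81 V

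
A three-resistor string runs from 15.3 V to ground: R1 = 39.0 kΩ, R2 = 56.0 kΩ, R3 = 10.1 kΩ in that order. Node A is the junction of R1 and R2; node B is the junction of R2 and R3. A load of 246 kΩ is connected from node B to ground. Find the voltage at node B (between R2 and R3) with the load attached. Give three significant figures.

V ≈ 1.42 V

At node B, R3 is in parallel with the load: R3‖R_L = 9.702 kΩ.
Below node A the resistance is R2 + (R3‖R_L) = 65.70 kΩ, so V_A = 15.3 × 65.70/104.7 = 9.601 V.
Then V_B = V_A × (R3‖R_L)/(R2 + R3‖R_L) = 9.601 × 9.702/65.70 = 1.42 V.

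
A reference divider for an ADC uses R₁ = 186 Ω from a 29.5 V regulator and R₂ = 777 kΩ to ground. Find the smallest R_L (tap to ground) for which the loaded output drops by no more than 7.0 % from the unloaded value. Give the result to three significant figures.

Output resistance R_th = R₁‖R₂ = (186 × 777000)/777200 = 186.0 Ω.
The fractional drop is R_th/(R_th + R_L); requiring this ≤ 0.0700 gives R_L ≥ R_th(1/0.0700 − 1) = 186.0 × 13.29 = 2.47 kΩ.

R_L(min) ≈ 2.47 kΩ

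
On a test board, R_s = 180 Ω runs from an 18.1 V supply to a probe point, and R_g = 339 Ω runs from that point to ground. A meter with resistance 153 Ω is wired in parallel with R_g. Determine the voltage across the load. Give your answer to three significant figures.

V_out ≈ 6.69 V

The load sits in parallel with R_g: R_g‖R_L = (339 × 153) / (339 + 153) = 105.4 Ω.
V_out = 18.1 × 105.4 / (180 + 105.4) = 18.1 × 105.4/285.4 = 6.69 V.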